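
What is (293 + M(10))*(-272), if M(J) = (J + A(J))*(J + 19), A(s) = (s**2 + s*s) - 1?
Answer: -1728288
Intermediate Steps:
A(s) = -1 + 2*s**2 (A(s) = (s**2 + s**2) - 1 = 2*s**2 - 1 = -1 + 2*s**2)
M(J) = (19 + J)*(-1 + J + 2*J**2) (M(J) = (J + (-1 + 2*J**2))*(J + 19) = (-1 + J + 2*J**2)*(19 + J) = (19 + J)*(-1 + J + 2*J**2))
(293 + M(10))*(-272) = (293 + (-19 + 2*10**3 + 18*10 + 39*10**2))*(-272) = (293 + (-19 + 2*1000 + 180 + 39*100))*(-272) = (293 + (-19 + 2000 + 180 + 3900))*(-272) = (293 + 6061)*(-272) = 6354*(-272) = -1728288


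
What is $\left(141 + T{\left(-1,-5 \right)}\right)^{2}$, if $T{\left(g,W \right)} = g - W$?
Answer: $21025$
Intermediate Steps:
$\left(141 + T{\left(-1,-5 \right)}\right)^{2} = \left(141 - -4\right)^{2} = \left(141 + \left(-1 + 5\right)\right)^{2} = \left(141 + 4\right)^{2} = 145^{2} = 21025$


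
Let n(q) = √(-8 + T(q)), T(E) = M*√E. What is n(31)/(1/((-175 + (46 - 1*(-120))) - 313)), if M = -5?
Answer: -322*I*√(8 + 5*√31) ≈ -1927.7*I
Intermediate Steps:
T(E) = -5*√E
n(q) = √(-8 - 5*√q)
n(31)/(1/((-175 + (46 - 1*(-120))) - 313)) = √(-8 - 5*√31)/(1/((-175 + (46 - 1*(-120))) - 313)) = √(-8 - 5*√31)/(1/((-175 + (46 + 120)) - 313)) = √(-8 - 5*√31)/(1/((-175 + 166) - 313)) = √(-8 - 5*√31)/(1/(-9 - 313)) = √(-8 - 5*√31)/(1/(-322)) = √(-8 - 5*√31)/(-1/322) = √(-8 - 5*√31)*(-322) = -322*√(-8 - 5*√31)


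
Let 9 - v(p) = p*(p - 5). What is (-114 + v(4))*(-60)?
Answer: 6060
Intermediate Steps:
v(p) = 9 - p*(-5 + p) (v(p) = 9 - p*(p - 5) = 9 - p*(-5 + p))
(-114 + v(4))*(-60) = (-114 + (9 - 1*4**2 + 5*4))*(-60) = (-114 + (9 - 1*16 + 20))*(-60) = (-114 + (9 - 16 + 20))*(-60) = (-114 + 13)*(-60) = -101*(-60) = 6060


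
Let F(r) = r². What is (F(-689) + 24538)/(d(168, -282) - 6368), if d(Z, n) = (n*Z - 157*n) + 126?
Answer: -499259/9344 ≈ -53.431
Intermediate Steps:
d(Z, n) = 126 - 157*n + Z*n (d(Z, n) = (Z*n - 157*n) + 126 = (-157*n + Z*n) + 126 = 126 - 157*n + Z*n)
(F(-689) + 24538)/(d(168, -282) - 6368) = ((-689)² + 24538)/((126 - 157*(-282) + 168*(-282)) - 6368) = (474721 + 24538)/((126 + 44274 - 47376) - 6368) = 499259/(-2976 - 6368) = 499259/(-9344) = 499259*(-1/9344) = -499259/9344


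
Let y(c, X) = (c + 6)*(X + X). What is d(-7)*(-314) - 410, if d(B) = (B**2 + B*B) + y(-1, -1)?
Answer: -28042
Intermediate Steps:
y(c, X) = 2*X*(6 + c) (y(c, X) = (6 + c)*(2*X) = 2*X*(6 + c))
d(B) = -10 + 2*B**2 (d(B) = (B**2 + B*B) + 2*(-1)*(6 - 1) = (B**2 + B**2) + 2*(-1)*5 = 2*B**2 - 10 = -10 + 2*B**2)
d(-7)*(-314) - 410 = (-10 + 2*(-7)**2)*(-314) - 410 = (-10 + 2*49)*(-314) - 410 = (-10 + 98)*(-314) - 410 = 88*(-314) - 410 = -27632 - 410 = -28042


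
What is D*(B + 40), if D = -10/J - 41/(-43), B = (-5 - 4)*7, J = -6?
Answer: -7774/129 ≈ -60.264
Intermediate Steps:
B = -63 (B = -9*7 = -63)
D = 338/129 (D = -10/(-6) - 41/(-43) = -10*(-⅙) - 41*(-1/43) = 5/3 + 41/43 = 338/129 ≈ 2.6202)
D*(B + 40) = 338*(-63 + 40)/129 = (338/129)*(-23) = -7774/129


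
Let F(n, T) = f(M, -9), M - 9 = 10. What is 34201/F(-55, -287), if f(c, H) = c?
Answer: 34201/19 ≈ 1800.1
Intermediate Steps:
M = 19 (M = 9 + 10 = 19)
F(n, T) = 19
34201/F(-55, -287) = 34201/19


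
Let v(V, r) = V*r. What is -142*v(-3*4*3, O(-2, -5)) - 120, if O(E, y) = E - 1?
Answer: -15456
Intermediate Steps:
O(E, y) = -1 + E
-142*v(-3*4*3, O(-2, -5)) - 120 = -142*-3*4*3*(-1 - 2) - 120 = -142*(-12*3)*(-3) - 120 = -(-5112)*(-3) - 120 = -142*108 - 120 = -15336 - 120 = -15456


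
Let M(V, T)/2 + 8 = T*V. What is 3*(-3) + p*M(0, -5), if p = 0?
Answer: -9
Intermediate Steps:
M(V, T) = -16 + 2*T*V (M(V, T) = -16 + 2*(T*V) = -16 + 2*T*V)
3*(-3) + p*M(0, -5) = 3*(-3) + 0*(-16 + 2*(-5)*0) = -9 + 0*(-16 + 0) = -9 + 0*(-16) = -9 + 0 = -9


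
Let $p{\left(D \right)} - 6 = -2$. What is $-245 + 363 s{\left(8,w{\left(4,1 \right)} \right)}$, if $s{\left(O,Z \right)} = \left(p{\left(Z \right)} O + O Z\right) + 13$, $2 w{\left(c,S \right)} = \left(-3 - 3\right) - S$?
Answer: $5926$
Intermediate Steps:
$w{\left(c,S \right)} = -3 - \frac{S}{2}$ ($w{\left(c,S \right)} = \frac{\left(-3 - 3\right) - S}{2} = \frac{-6 - S}{2} = -3 - \frac{S}{2}$)
$p{\left(D \right)} = 4$ ($p{\left(D \right)} = 6 - 2 = 4$)
$s{\left(O,Z \right)} = 13 + 4 O + O Z$ ($s{\left(O,Z \right)} = \left(4 O + O Z\right) + 13 = 13 + 4 O + O Z$)
$-245 + 363 s{\left(8,w{\left(4,1 \right)} \right)} = -245 + 363 \left(13 + 4 \cdot 8 + 8 \left(-3 - \frac{1}{2}\right)\right) = -245 + 363 \left(13 + 32 + 8 \left(-3 - \frac{1}{2}\right)\right) = -245 + 363 \left(13 + 32 + 8 \left(- \frac{7}{2}\right)\right) = -245 + 363 \left(13 + 32 - 28\right) = -245 + 363 \cdot 17 = -245 + 6171 = 5926$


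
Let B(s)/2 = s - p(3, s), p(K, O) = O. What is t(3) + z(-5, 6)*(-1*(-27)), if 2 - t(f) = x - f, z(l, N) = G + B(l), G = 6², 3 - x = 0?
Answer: 974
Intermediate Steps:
x = 3 (x = 3 - 1*0 = 3 + 0 = 3)
G = 36
B(s) = 0 (B(s) = 2*(s - s) = 2*0 = 0)
z(l, N) = 36 (z(l, N) = 36 + 0 = 36)
t(f) = -1 + f (t(f) = 2 - (3 - f) = 2 + (-3 + f) = -1 + f)
t(3) + z(-5, 6)*(-1*(-27)) = (-1 + 3) + 36*(-1*(-27)) = 2 + 36*27 = 2 + 972 = 974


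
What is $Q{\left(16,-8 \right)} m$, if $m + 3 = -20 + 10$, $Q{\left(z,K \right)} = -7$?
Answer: $91$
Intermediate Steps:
$m = -13$ ($m = -3 + \left(-20 + 10\right) = -3 - 10 = -13$)
$Q{\left(16,-8 \right)} m = \left(-7\right) \left(-13\right) = 91$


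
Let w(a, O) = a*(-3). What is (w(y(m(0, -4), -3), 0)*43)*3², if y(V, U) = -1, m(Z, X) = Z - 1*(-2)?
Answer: 1161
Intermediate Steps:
m(Z, X) = 2 + Z (m(Z, X) = Z + 2 = 2 + Z)
w(a, O) = -3*a
(w(y(m(0, -4), -3), 0)*43)*3² = (-3*(-1)*43)*3² = (3*43)*9 = 129*9 = 1161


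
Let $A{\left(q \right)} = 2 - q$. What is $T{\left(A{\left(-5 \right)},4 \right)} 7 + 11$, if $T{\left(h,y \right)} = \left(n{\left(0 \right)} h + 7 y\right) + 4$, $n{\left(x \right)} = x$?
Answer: $235$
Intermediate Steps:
$T{\left(h,y \right)} = 4 + 7 y$ ($T{\left(h,y \right)} = \left(0 h + 7 y\right) + 4 = \left(0 + 7 y\right) + 4 = 7 y + 4 = 4 + 7 y$)
$T{\left(A{\left(-5 \right)},4 \right)} 7 + 11 = \left(4 + 7 \cdot 4\right) 7 + 11 = \left(4 + 28\right) 7 + 11 = 32 \cdot 7 + 11 = 224 + 11 = 235$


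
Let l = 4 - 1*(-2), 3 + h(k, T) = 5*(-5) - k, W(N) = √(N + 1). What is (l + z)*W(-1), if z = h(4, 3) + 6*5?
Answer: 0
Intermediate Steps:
W(N) = √(1 + N)
h(k, T) = -28 - k (h(k, T) = -3 + (5*(-5) - k) = -3 + (-25 - k) = -28 - k)
z = -2 (z = (-28 - 1*4) + 6*5 = (-28 - 4) + 30 = -32 + 30 = -2)
l = 6 (l = 4 + 2 = 6)
(l + z)*W(-1) = (6 - 2)*√(1 - 1) = 4*√0 = 4*0 = 0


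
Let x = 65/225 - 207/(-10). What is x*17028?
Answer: 1786994/5 ≈ 3.5740e+5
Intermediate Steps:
x = 1889/90 (x = 65*(1/225) - 207*(-⅒) = 13/45 + 207/10 = 1889/90 ≈ 20.989)
x*17028 = (1889/90)*17028 = 1786994/5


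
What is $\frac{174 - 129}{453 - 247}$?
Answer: $\frac{45}{206} \approx 0.21845$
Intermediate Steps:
$\frac{174 - 129}{453 - 247} = \frac{45}{453 - 247} = \frac{45}{206}$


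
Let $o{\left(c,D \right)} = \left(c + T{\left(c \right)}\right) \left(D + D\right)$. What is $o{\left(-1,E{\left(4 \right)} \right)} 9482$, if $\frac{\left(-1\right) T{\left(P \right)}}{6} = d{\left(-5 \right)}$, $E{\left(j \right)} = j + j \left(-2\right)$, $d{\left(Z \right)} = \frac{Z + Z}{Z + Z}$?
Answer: $530992$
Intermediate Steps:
$d{\left(Z \right)} = 1$ ($d{\left(Z \right)} = \frac{2 Z}{2 Z} = 2 Z \frac{1}{2 Z} = 1$)
$E{\left(j \right)} = - j$ ($E{\left(j \right)} = j - 2 j = - j$)
$T{\left(P \right)} = -6$ ($T{\left(P \right)} = \left(-6\right) 1 = -6$)
$o{\left(c,D \right)} = 2 D \left(-6 + c\right)$ ($o{\left(c,D \right)} = \left(c - 6\right) \left(D + D\right) = \left(-6 + c\right) 2 D = 2 D \left(-6 + c\right)$)
$o{\left(-1,E{\left(4 \right)} \right)} 9482 = 2 \left(\left(-1\right) 4\right) \left(-6 - 1\right) 9482 = 2 \left(-4\right) \left(-7\right) 9482 = 56 \cdot 9482 = 530992$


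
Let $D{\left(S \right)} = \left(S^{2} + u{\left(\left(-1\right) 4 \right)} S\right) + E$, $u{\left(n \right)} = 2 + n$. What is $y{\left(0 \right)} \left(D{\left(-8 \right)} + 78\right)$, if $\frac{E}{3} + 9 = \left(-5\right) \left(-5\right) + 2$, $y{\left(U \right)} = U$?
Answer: $0$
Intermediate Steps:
$E = 54$ ($E = -27 + 3 \left(\left(-5\right) \left(-5\right) + 2\right) = -27 + 3 \left(25 + 2\right) = -27 + 3 \cdot 27 = -27 + 81 = 54$)
$D{\left(S \right)} = 54 + S^{2} - 2 S$ ($D{\left(S \right)} = \left(S^{2} + \left(2 - 4\right) S\right) + 54 = \left(S^{2} - 2 S\right) + 54 = 54 + S^{2} - 2 S$)
$y{\left(0 \right)} \left(D{\left(-8 \right)} + 78\right) = 0 \left(\left(54 + \left(-8\right)^{2} - -16\right) + 78\right) = 0 \left(\left(54 + 64 + 16\right) + 78\right) = 0 \left(134 + 78\right) = 0 \cdot 212 = 0$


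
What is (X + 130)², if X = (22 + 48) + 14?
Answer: 45796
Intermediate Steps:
X = 84 (X = 70 + 14 = 84)
(X + 130)² = (84 + 130)² = 214² = 45796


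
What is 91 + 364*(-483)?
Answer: -175721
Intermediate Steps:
91 + 364*(-483) = 91 - 175812 = -175721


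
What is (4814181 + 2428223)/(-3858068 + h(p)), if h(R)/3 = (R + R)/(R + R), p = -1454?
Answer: -7242404/3858065 ≈ -1.8772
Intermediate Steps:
h(R) = 3 (h(R) = 3*((R + R)/(R + R)) = 3*((2*R)/((2*R))) = 3*((2*R)*(1/(2*R))) = 3*1 = 3)
(4814181 + 2428223)/(-3858068 + h(p)) = (4814181 + 2428223)/(-3858068 + 3) = 7242404/(-3858065) = 7242404*(-1/3858065) = -7242404/3858065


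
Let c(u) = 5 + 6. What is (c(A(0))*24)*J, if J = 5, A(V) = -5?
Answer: 1320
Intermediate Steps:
c(u) = 11
(c(A(0))*24)*J = (11*24)*5 = 264*5 = 1320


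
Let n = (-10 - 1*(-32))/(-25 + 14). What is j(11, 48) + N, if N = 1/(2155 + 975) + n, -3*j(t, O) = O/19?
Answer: -169001/59470 ≈ -2.8418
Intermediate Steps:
j(t, O) = -O/57 (j(t, O) = -O/(3*19) = -O/57)
n = -2 (n = (-10 + 32)/(-11) = 22*(-1/11) = -2)
N = -6259/3130 (N = 1/(2155 + 975) - 2 = 1/3130 - 2 = -6259/3130 ≈ -1.9997)
j(11, 48) + N = -1/57*48 - 6259/3130 = -16/19 - 6259/3130 = -169001/59470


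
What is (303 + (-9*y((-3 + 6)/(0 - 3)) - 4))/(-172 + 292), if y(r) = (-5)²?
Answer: 37/60 ≈ 0.61667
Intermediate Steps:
y(r) = 25
(303 + (-9*y((-3 + 6)/(0 - 3)) - 4))/(-172 + 292) = (303 + (-9*25 - 4))/(-172 + 292) = (303 + (-225 - 4))/120 = (303 - 229)*(1/120) = 74*(1/120) = 37/60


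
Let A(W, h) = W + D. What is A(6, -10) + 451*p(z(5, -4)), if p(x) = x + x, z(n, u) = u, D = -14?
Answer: -3616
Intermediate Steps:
p(x) = 2*x
A(W, h) = -14 + W (A(W, h) = W - 14 = -14 + W)
A(6, -10) + 451*p(z(5, -4)) = (-14 + 6) + 451*(2*(-4)) = -8 + 451*(-8) = -8 - 3608 = -3616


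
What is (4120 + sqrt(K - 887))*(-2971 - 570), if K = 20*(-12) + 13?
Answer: -14588920 - 3541*I*sqrt(1114) ≈ -1.4589e+7 - 1.1819e+5*I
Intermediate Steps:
K = -227 (K = -240 + 13 = -227)
(4120 + sqrt(K - 887))*(-2971 - 570) = (4120 + sqrt(-227 - 887))*(-2971 - 570) = (4120 + sqrt(-1114))*(-3541) = (4120 + I*sqrt(1114))*(-3541) = -14588920 - 3541*I*sqrt(1114)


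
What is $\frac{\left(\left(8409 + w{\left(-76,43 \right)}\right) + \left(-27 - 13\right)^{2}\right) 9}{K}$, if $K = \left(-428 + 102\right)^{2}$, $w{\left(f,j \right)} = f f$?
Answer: $\frac{142065}{106276} \approx 1.3368$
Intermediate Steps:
$w{\left(f,j \right)} = f^{2}$
$K = 106276$ ($K = \left(-326\right)^{2} = 106276$)
$\frac{\left(\left(8409 + w{\left(-76,43 \right)}\right) + \left(-27 - 13\right)^{2}\right) 9}{K} = \frac{\left(\left(8409 + \left(-76\right)^{2}\right) + \left(-27 - 13\right)^{2}\right) 9}{106276} = \left(\left(8409 + 5776\right) + \left(-40\right)^{2}\right) 9 \cdot \frac{1}{106276} = \left(14185 + 1600\right) 9 \cdot \frac{1}{106276} = 15785 \cdot 9 \cdot \frac{1}{106276} = 142065 \cdot \frac{1}{106276} = \frac{142065}{106276}$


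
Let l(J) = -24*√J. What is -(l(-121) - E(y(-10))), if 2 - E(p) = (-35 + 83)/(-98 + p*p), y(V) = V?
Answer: -22 + 264*I ≈ -22.0 + 264.0*I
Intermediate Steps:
E(p) = 2 - 48/(-98 + p²) (E(p) = 2 - (-35 + 83)/(-98 + p*p) = 2 - 48/(-98 + p²))
-(l(-121) - E(y(-10))) = -(-264*I - 2*(-122 + (-10)²)/(-98 + (-10)²)) = -(-264*I - 2*(-122 + 100)/(-98 + 100)) = -(-264*I - 2*(-22)/2) = -(-264*I - 1*(-22)) = -(-264*I + 22) = -(22 - 264*I) = -22 + 264*I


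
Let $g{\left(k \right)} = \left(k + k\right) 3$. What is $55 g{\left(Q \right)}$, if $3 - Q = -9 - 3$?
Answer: $4950$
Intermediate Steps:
$Q = 15$ ($Q = 3 - \left(-9 - 3\right) = 3 - -12 = 3 + 12 = 15$)
$g{\left(k \right)} = 6 k$ ($g{\left(k \right)} = 2 k 3 = 6 k$)
$55 g{\left(Q \right)} = 55 \cdot 6 \cdot 15 = 55 \cdot 90 = 4950$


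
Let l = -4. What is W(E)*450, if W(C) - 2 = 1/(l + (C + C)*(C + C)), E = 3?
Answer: 14625/16 ≈ 914.06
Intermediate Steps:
W(C) = 2 + 1/(-4 + 4*C²) (W(C) = 2 + 1/(-4 + (C + C)*(C + C)) = 2 + 1/(-4 + (2*C)*(2*C)) = 2 + 1/(-4 + 4*C²))
W(E)*450 = ((-7 + 8*3²)/(4*(-1 + 3²)))*450 = ((-7 + 8*9)/(4*(-1 + 9)))*450 = ((¼)*(-7 + 72)/8)*450 = ((¼)*(⅛)*65)*450 = (65/32)*450 = 14625/16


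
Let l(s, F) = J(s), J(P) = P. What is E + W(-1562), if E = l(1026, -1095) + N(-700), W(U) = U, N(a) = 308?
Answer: -228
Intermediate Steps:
l(s, F) = s
E = 1334 (E = 1026 + 308 = 1334)
E + W(-1562) = 1334 - 1562 = -228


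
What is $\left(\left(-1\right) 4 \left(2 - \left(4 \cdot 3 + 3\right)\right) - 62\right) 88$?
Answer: $-880$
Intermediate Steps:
$\left(\left(-1\right) 4 \left(2 - \left(4 \cdot 3 + 3\right)\right) - 62\right) 88 = \left(- 4 \left(2 - \left(12 + 3\right)\right) - 62\right) 88 = \left(- 4 \left(2 - 15\right) - 62\right) 88 = \left(\left(-4\right) \left(-13\right) - 62\right) 88 = \left(52 - 62\right) 88 = \left(-10\right) 88 = -880$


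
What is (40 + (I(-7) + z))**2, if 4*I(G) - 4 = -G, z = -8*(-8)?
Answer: 182329/16 ≈ 11396.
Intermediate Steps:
z = 64
I(G) = 1 - G/4 (I(G) = 1 + (-G)/4 = 1 - G/4)
(40 + (I(-7) + z))**2 = (40 + ((1 - 1/4*(-7)) + 64))**2 = (40 + ((1 + 7/4) + 64))**2 = (40 + (11/4 + 64))**2 = (40 + 267/4)**2 = (427/4)**2 = 182329/16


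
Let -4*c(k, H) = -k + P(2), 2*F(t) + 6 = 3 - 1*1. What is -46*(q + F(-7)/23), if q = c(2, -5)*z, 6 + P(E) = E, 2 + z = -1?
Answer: 211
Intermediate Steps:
z = -3 (z = -2 - 1 = -3)
F(t) = -2 (F(t) = -3 + (3 - 1*1)/2 = -3 + (3 - 1)/2 = -3 + (½)*2 = -3 + 1 = -2)
P(E) = -6 + E
c(k, H) = 1 + k/4 (c(k, H) = -(-k + (-6 + 2))/4 = -(-k - 4)/4 = -(-4 - k)/4 = 1 + k/4)
q = -9/2 (q = (1 + (¼)*2)*(-3) = (1 + ½)*(-3) = (3/2)*(-3) = -9/2 ≈ -4.5000)
-46*(q + F(-7)/23) = -46*(-9/2 - 2/23) = -46*(-211/46) = 211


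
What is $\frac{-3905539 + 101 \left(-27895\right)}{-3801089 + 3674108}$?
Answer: $\frac{2240978}{42327} \approx 52.944$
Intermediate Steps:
$\frac{-3905539 + 101 \left(-27895\right)}{-3801089 + 3674108} = \frac{-3905539 - 2817395}{-126981} = \left(-6722934\right) \left(- \frac{1}{126981}\right) = \frac{2240978}{42327}$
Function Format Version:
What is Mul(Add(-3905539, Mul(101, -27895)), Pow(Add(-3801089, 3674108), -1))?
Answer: Rational(2240978, 42327) ≈ 52.944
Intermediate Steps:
Mul(Add(-3905539, Mul(101, -27895)), Pow(Add(-3801089, 3674108), -1)) = Mul(Add(-3905539, -2817395), Pow(-126981, -1)) = Mul(-6722934, Rational(-1, 126981)) = Rational(2240978, 42327)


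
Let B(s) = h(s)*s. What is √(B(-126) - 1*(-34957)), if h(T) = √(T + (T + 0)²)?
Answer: √(34957 - 1890*√70) ≈ 138.36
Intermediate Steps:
h(T) = √(T + T²)
B(s) = s*√(s*(1 + s)) (B(s) = √(s*(1 + s))*s = s*√(s*(1 + s)))
√(B(-126) - 1*(-34957)) = √(-126*15*√70 - 1*(-34957)) = √(-126*15*√70 + 34957) = √(-1890*√70 + 34957) = √(34957 - 1890*√70)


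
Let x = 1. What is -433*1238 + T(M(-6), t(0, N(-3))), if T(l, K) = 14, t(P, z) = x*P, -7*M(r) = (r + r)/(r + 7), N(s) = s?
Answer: -536040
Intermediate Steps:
M(r) = -2*r/(7*(7 + r)) (M(r) = -(r + r)/(7*(r + 7)) = -2*r/(7*(7 + r)))
t(P, z) = P (t(P, z) = 1*P = P)
-433*1238 + T(M(-6), t(0, N(-3))) = -433*1238 + 14 = -536054 + 14 = -536040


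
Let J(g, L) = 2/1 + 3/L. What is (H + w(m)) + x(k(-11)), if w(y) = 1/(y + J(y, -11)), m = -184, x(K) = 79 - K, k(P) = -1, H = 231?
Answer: 623544/2005 ≈ 310.99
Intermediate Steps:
J(g, L) = 2 + 3/L (J(g, L) = 2*1 + 3/L = 2 + 3/L)
w(y) = 1/(19/11 + y) (w(y) = 1/(y + (2 + 3/(-11))) = 1/(y + (2 + 3*(-1/11))) = 1/(y + (2 - 3/11)) = 1/(y + 19/11) = 1/(19/11 + y))
(H + w(m)) + x(k(-11)) = (231 + 11/(19 + 11*(-184))) + (79 - 1*(-1)) = (231 + 11/(19 - 2024)) + (79 + 1) = (231 + 11/(-2005)) + 80 = (231 + 11*(-1/2005)) + 80 = (231 - 11/2005) + 80 = 463144/2005 + 80 = 623544/2005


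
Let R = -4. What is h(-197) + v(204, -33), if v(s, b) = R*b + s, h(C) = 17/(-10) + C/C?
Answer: 3353/10 ≈ 335.30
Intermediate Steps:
h(C) = -7/10 (h(C) = 17*(-⅒) + 1 = -17/10 + 1 = -7/10)
v(s, b) = s - 4*b (v(s, b) = -4*b + s = s - 4*b)
h(-197) + v(204, -33) = -7/10 + (204 - 4*(-33)) = -7/10 + (204 + 132) = -7/10 + 336 = 3353/10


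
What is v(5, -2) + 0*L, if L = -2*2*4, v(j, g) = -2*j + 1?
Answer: -9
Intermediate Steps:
v(j, g) = 1 - 2*j
L = -16 (L = -4*4 = -16)
v(5, -2) + 0*L = (1 - 2*5) + 0*(-16) = (1 - 10) + 0 = -9 + 0 = -9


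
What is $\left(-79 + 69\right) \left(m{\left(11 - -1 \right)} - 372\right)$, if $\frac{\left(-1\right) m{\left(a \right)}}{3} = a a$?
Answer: $8040$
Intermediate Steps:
$m{\left(a \right)} = - 3 a^{2}$ ($m{\left(a \right)} = - 3 a a = - 3 a^{2}$)
$\left(-79 + 69\right) \left(m{\left(11 - -1 \right)} - 372\right) = \left(-79 + 69\right) \left(- 3 \left(11 - -1\right)^{2} - 372\right) = - 10 \left(- 3 \left(11 + 1\right)^{2} - 372\right) = - 10 \left(- 3 \cdot 12^{2} - 372\right) = - 10 \left(\left(-3\right) 144 - 372\right) = - 10 \left(-432 - 372\right) = \left(-10\right) \left(-804\right) = 8040$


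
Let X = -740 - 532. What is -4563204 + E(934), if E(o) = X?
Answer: -4564476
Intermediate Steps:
X = -1272
E(o) = -1272
-4563204 + E(934) = -4563204 - 1272 = -4564476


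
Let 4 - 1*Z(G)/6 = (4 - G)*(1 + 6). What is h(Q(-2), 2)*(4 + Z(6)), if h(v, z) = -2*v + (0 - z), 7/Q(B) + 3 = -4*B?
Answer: -2688/5 ≈ -537.60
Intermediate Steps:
Q(B) = 7/(-3 - 4*B)
h(v, z) = -z - 2*v (h(v, z) = -2*v - z = -z - 2*v)
Z(G) = -144 + 42*G (Z(G) = 24 - 6*(4 - G)*(1 + 6) = 24 - 6*(4 - G)*7 = 24 - 6*(28 - 7*G) = 24 + (-168 + 42*G) = -144 + 42*G)
h(Q(-2), 2)*(4 + Z(6)) = (-1*2 - (-14)/(3 + 4*(-2)))*(4 + (-144 + 42*6)) = (-2 - (-14)/(3 - 8))*(4 + (-144 + 252)) = (-2 - (-14)/(-5))*(4 + 108) = (-2 - (-14)*(-1)/5)*112 = (-2 - 2*7/5)*112 = (-2 - 14/5)*112 = -24/5*112 = -2688/5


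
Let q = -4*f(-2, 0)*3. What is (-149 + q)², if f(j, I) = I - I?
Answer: 22201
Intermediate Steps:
f(j, I) = 0
q = 0 (q = -4*0*3 = 0*3 = 0)
(-149 + q)² = (-149 + 0)² = (-149)² = 22201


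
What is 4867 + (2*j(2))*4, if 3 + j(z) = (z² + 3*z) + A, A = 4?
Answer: 4955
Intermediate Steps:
j(z) = 1 + z² + 3*z (j(z) = -3 + ((z² + 3*z) + 4) = -3 + (4 + z² + 3*z) = 1 + z² + 3*z)
4867 + (2*j(2))*4 = 4867 + (2*(1 + 2² + 3*2))*4 = 4867 + (2*(1 + 4 + 6))*4 = 4867 + (2*11)*4 = 4867 + 22*4 = 4867 + 88 = 4955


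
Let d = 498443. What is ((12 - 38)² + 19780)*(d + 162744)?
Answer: 13525241272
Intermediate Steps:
((12 - 38)² + 19780)*(d + 162744) = ((12 - 38)² + 19780)*(498443 + 162744) = ((-26)² + 19780)*661187 = (676 + 19780)*661187 = 20456*661187 = 13525241272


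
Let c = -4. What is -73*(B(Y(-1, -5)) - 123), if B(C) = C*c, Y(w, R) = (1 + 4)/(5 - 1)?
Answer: 9344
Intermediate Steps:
Y(w, R) = 5/4
B(C) = -4*C (B(C) = C*(-4) = -4*C)
-73*(B(Y(-1, -5)) - 123) = -73*(-4*5/4 - 123) = -73*(-5 - 123) = -73*(-128) = 9344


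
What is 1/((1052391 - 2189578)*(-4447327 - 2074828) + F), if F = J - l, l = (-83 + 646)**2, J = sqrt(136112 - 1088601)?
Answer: 7416909561016/55010547436290553827904745 - I*sqrt(952489)/55010547436290553827904745 ≈ 1.3483e-13 - 1.7741e-23*I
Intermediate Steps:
J = I*sqrt(952489) (J = sqrt(-952489) = I*sqrt(952489) ≈ 975.96*I)
l = 316969 (l = 563**2 = 316969)
F = -316969 + I*sqrt(952489) (F = I*sqrt(952489) - 1*316969 = I*sqrt(952489) - 316969 = -316969 + I*sqrt(952489) ≈ -3.1697e+5 + 975.96*I)
1/((1052391 - 2189578)*(-4447327 - 2074828) + F) = 1/((1052391 - 2189578)*(-4447327 - 2074828) + (-316969 + I*sqrt(952489))) = 1/(-1137187*(-6522155) + (-316969 + I*sqrt(952489))) = 1/(7416909877985 + (-316969 + I*sqrt(952489))) = 1/(7416909561016 + I*sqrt(952489))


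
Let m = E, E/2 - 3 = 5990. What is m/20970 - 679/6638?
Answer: 32662219/69599430 ≈ 0.46929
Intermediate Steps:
E = 11986 (E = 6 + 2*5990 = 6 + 11980 = 11986)
m = 11986
m/20970 - 679/6638 = 11986/20970 - 679/6638 = 11986*(1/20970) - 679*1/6638 = 5993/10485 - 679/6638 = 32662219/69599430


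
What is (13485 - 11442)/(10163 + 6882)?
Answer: 2043/17045 ≈ 0.11986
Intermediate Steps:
(13485 - 11442)/(10163 + 6882) = 2043/17045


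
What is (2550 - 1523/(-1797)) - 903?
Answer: 2961182/1797 ≈ 1647.8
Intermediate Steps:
(2550 - 1523/(-1797)) - 903 = (2550 - 1523*(-1/1797)) - 903 = (2550 + 1523/1797) - 903 = 4583873/1797 - 903 = 2961182/1797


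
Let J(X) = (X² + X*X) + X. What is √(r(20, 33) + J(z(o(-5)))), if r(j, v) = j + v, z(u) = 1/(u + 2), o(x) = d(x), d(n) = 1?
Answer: √482/3 ≈ 7.3182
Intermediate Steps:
o(x) = 1
z(u) = 1/(2 + u)
J(X) = X + 2*X² (J(X) = (X² + X²) + X = 2*X² + X = X + 2*X²)
√(r(20, 33) + J(z(o(-5)))) = √((20 + 33) + (1 + 2/(2 + 1))/(2 + 1)) = √(53 + (1 + 2/3)/3) = √(53 + (1 + 2*(⅓))/3) = √(53 + (1 + ⅔)/3) = √(53 + (⅓)*(5/3)) = √(53 + 5/9) = √(482/9) = √482/3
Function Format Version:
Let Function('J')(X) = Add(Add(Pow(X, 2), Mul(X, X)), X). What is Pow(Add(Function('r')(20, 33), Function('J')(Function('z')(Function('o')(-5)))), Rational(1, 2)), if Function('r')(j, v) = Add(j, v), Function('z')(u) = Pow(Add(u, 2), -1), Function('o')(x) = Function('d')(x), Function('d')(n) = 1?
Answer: Mul(Rational(1, 3), Pow(482, Rational(1, 2))) ≈ 7.3182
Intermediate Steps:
Function('o')(x) = 1
Function('z')(u) = Pow(Add(2, u), -1)
Function('J')(X) = Add(X, Mul(2, Pow(X, 2))) (Function('J')(X) = Add(Add(Pow(X, 2), Pow(X, 2)), X) = Add(Mul(2, Pow(X, 2)), X) = Add(X, Mul(2, Pow(X, 2))))
Pow(Add(Function('r')(20, 33), Function('J')(Function('z')(Function('o')(-5)))), Rational(1, 2)) = Pow(Add(Add(20, 33), Mul(Pow(Add(2, 1), -1), Add(1, Mul(2, Pow(Add(2, 1), -1))))), Rational(1, 2)) = Pow(Add(53, Mul(Pow(3, -1), Add(1, Mul(2, Pow(3, -1))))), Rational(1, 2)) = Pow(Add(53, Mul(Rational(1, 3), Add(1, Mul(2, Rational(1, 3))))), Rational(1, 2)) = Pow(Add(53, Mul(Rational(1, 3), Add(1, Rational(2, 3)))), Rational(1, 2)) = Pow(Add(53, Mul(Rational(1, 3), Rational(5, 3))), Rational(1, 2)) = Pow(Add(53, Rational(5, 9)), Rational(1, 2)) = Pow(Rational(482, 9), Rational(1, 2)) = Mul(Rational(1, 3), Pow(482, Rational(1, 2)))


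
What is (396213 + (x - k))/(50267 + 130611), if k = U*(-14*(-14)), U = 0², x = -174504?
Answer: 221709/180878 ≈ 1.2257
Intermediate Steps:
U = 0
k = 0 (k = 0*(-14*(-14)) = 0*196 = 0)
(396213 + (x - k))/(50267 + 130611) = (396213 + (-174504 - 1*0))/(50267 + 130611) = (396213 + (-174504 + 0))/180878 = (396213 - 174504)*(1/180878) = 221709*(1/180878) = 221709/180878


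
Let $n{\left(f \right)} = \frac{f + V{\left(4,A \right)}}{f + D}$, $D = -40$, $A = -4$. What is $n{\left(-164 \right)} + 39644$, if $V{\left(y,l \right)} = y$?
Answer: $\frac{2021884}{51} \approx 39645.0$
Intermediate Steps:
$n{\left(f \right)} = \frac{4 + f}{-40 + f}$ ($n{\left(f \right)} = \frac{f + 4}{f - 40} = \frac{4 + f}{-40 + f}$)
$n{\left(-164 \right)} + 39644 = \frac{4 - 164}{-40 - 164} + 39644 = \frac{1}{-204} \left(-160\right) + 39644 = \left(- \frac{1}{204}\right) \left(-160\right) + 39644 = \frac{40}{51} + 39644 = \frac{2021884}{51}$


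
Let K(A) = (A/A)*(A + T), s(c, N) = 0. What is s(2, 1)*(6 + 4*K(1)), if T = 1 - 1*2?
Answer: 0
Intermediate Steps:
T = -1 (T = 1 - 2 = -1)
K(A) = -1 + A (K(A) = (A/A)*(A - 1) = 1*(-1 + A) = -1 + A)
s(2, 1)*(6 + 4*K(1)) = 0*(6 + 4*(-1 + 1)) = 0*(6 + 4*0) = 0*(6 + 0) = 0*6 = 0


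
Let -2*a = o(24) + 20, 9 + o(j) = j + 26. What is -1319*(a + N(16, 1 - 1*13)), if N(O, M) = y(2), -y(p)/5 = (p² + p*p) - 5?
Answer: 120029/2 ≈ 60015.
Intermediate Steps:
o(j) = 17 + j (o(j) = -9 + (j + 26) = -9 + (26 + j) = 17 + j)
y(p) = 25 - 10*p² (y(p) = -5*((p² + p*p) - 5) = -5*((p² + p²) - 5) = -5*(2*p² - 5) = -5*(-5 + 2*p²) = 25 - 10*p²)
N(O, M) = -15 (N(O, M) = 25 - 10*2² = 25 - 10*4 = 25 - 40 = -15)
a = -61/2 (a = -((17 + 24) + 20)/2 = -(41 + 20)/2 = -½*61 = -61/2 ≈ -30.500)
-1319*(a + N(16, 1 - 1*13)) = -1319*(-61/2 - 15) = -1319*(-91/2) = 120029/2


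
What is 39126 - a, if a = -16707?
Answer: 55833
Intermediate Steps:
39126 - a = 39126 - 1*(-16707) = 39126 + 16707 = 55833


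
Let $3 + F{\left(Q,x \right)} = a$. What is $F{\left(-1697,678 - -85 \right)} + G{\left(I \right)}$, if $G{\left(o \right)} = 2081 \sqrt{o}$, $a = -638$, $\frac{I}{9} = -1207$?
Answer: $-641 + 6243 i \sqrt{1207} \approx -641.0 + 2.1689 \cdot 10^{5} i$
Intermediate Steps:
$I = -10863$ ($I = 9 \left(-1207\right) = -10863$)
$F{\left(Q,x \right)} = -641$ ($F{\left(Q,x \right)} = -3 - 638 = -641$)
$F{\left(-1697,678 - -85 \right)} + G{\left(I \right)} = -641 + 2081 \sqrt{-10863} = -641 + 2081 \cdot 3 i \sqrt{1207} = -641 + 6243 i \sqrt{1207}$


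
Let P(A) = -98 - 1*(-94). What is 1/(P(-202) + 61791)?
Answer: 1/61787 ≈ 1.6185e-5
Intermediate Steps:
P(A) = -4 (P(A) = -98 + 94 = -4)
1/(P(-202) + 61791) = 1/(-4 + 61791) = 1/61787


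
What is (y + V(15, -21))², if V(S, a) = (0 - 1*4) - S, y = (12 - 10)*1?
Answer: 289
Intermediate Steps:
y = 2 (y = 2*1 = 2)
V(S, a) = -4 - S (V(S, a) = (0 - 4) - S = -4 - S)
(y + V(15, -21))² = (2 + (-4 - 1*15))² = (2 + (-4 - 15))² = (2 - 19)² = (-17)² = 289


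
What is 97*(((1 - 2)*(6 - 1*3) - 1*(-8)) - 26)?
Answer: -2037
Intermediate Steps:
97*(((1 - 2)*(6 - 1*3) - 1*(-8)) - 26) = 97*((-(6 - 3) + 8) - 26) = 97*((-1*3 + 8) - 26) = 97*((-3 + 8) - 26) = 97*(5 - 26) = 97*(-21) = -2037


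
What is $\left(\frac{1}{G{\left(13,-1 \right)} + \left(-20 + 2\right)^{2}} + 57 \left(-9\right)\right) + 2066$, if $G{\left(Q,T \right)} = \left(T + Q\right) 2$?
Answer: $\frac{540445}{348} \approx 1553.0$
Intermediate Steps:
$G{\left(Q,T \right)} = 2 Q + 2 T$ ($G{\left(Q,T \right)} = \left(Q + T\right) 2 = 2 Q + 2 T$)
$\left(\frac{1}{G{\left(13,-1 \right)} + \left(-20 + 2\right)^{2}} + 57 \left(-9\right)\right) + 2066 = \left(\frac{1}{\left(2 \cdot 13 + 2 \left(-1\right)\right) + \left(-20 + 2\right)^{2}} + 57 \left(-9\right)\right) + 2066 = \left(\frac{1}{\left(26 - 2\right) + \left(-18\right)^{2}} - 513\right) + 2066 = \left(\frac{1}{24 + 324} - 513\right) + 2066 = \left(\frac{1}{348} - 513\right) + 2066 = - \frac{178523}{348} + 2066 = \frac{540445}{348}$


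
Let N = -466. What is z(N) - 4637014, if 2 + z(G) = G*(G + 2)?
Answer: -4420792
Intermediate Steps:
z(G) = -2 + G*(2 + G) (z(G) = -2 + G*(G + 2) = -2 + G*(2 + G))
z(N) - 4637014 = (-2 + (-466)² + 2*(-466)) - 4637014 = (-2 + 217156 - 932) - 4637014 = 216222 - 4637014 = -4420792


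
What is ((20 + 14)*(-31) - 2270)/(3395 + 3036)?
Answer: -3324/6431 ≈ -0.51687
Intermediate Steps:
((20 + 14)*(-31) - 2270)/(3395 + 3036) = (34*(-31) - 2270)/6431 = (-1054 - 2270)*(1/6431) = -3324*1/6431 = -3324/6431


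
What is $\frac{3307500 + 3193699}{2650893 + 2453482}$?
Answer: $\frac{6501199}{5104375} \approx 1.2737$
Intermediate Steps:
$\frac{3307500 + 3193699}{2650893 + 2453482} = \frac{6501199}{5104375}$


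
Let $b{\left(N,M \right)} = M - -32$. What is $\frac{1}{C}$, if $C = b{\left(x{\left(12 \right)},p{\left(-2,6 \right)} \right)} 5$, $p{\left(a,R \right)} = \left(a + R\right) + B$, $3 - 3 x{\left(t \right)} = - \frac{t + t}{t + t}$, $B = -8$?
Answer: $\frac{1}{140} \approx 0.0071429$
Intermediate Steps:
$x{\left(t \right)} = \frac{4}{3}$ ($x{\left(t \right)} = 1 - \frac{\left(-1\right) \frac{t + t}{t + t}}{3} = 1 - \frac{\left(-1\right) \frac{2 t}{2 t}}{3} = 1 - \frac{\left(-1\right) 2 t \frac{1}{2 t}}{3} = 1 - \frac{\left(-1\right) 1}{3} = 1 - - \frac{1}{3} = 1 + \frac{1}{3} = \frac{4}{3}$)
$p{\left(a,R \right)} = -8 + R + a$ ($p{\left(a,R \right)} = \left(a + R\right) - 8 = \left(R + a\right) - 8 = -8 + R + a$)
$b{\left(N,M \right)} = 32 + M$ ($b{\left(N,M \right)} = M + 32 = 32 + M$)
$C = 140$ ($C = \left(32 - 4\right) 5 = 28 \cdot 5 = 140$)
$\frac{1}{C} = \frac{1}{140}$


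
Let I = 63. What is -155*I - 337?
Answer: -10102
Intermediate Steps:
-155*I - 337 = -155*63 - 337 = -9765 - 337 = -10102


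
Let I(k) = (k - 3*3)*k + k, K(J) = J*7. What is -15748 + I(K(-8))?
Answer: -12164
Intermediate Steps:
K(J) = 7*J
I(k) = k + k*(-9 + k) (I(k) = (k - 9)*k + k = (-9 + k)*k + k = k*(-9 + k) + k = k + k*(-9 + k))
-15748 + I(K(-8)) = -15748 + (7*(-8))*(-8 + 7*(-8)) = -15748 - 56*(-8 - 56) = -15748 - 56*(-64) = -15748 + 3584 = -12164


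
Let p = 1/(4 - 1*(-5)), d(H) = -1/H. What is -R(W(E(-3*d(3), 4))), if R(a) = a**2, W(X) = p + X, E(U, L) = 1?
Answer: -100/81 ≈ -1.2346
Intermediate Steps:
p = 1/9 (p = 1/(4 + 5) = 1/9 ≈ 0.11111)
W(X) = 1/9 + X
-R(W(E(-3*d(3), 4))) = -(1/9 + 1)**2 = -(10/9)**2 = -1*100/81 = -100/81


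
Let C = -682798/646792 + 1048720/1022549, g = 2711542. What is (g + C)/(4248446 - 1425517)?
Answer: 896675086200862037/933509468962287316 ≈ 0.96054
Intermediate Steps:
C = -9945352931/330688256404 (C = -682798*1/646792 + 1048720*(1/1022549) = -341399/323396 + 1048720/1022549 = -9945352931/330688256404 ≈ -0.030075)
(g + C)/(4248446 - 1425517) = (2711542 - 9945352931/330688256404)/(4248446 - 1425517) = (896675086200862037/330688256404)/2822929 = (896675086200862037/330688256404)*(1/2822929) = 896675086200862037/933509468962287316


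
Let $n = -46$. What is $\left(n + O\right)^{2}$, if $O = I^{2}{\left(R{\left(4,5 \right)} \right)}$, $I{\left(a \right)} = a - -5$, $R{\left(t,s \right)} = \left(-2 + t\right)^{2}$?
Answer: $1225$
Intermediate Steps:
$I{\left(a \right)} = 5 + a$ ($I{\left(a \right)} = a + 5 = 5 + a$)
$O = 81$ ($O = \left(5 + \left(-2 + 4\right)^{2}\right)^{2} = \left(5 + 2^{2}\right)^{2} = \left(5 + 4\right)^{2} = 9^{2} = 81$)
$\left(n + O\right)^{2} = \left(-46 + 81\right)^{2} = 35^{2} = 1225$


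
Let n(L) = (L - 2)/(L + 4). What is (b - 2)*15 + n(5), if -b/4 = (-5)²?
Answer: -4589/3 ≈ -1529.7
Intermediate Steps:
b = -100 (b = -4*(-5)² = -4*25 = -100)
n(L) = (-2 + L)/(4 + L)
(b - 2)*15 + n(5) = (-100 - 2)*15 + (-2 + 5)/(4 + 5) = -102*15 + 3/9 = -1530 + (⅑)*3 = -1530 + ⅓ = -4589/3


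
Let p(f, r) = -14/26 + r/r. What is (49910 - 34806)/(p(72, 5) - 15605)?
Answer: -196352/202859 ≈ -0.96792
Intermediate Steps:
p(f, r) = 6/13 (p(f, r) = -14*1/26 + 1 = -7/13 + 1 = 6/13)
(49910 - 34806)/(p(72, 5) - 15605) = (49910 - 34806)/(6/13 - 15605) = 15104/(-202859/13) = 15104*(-13/202859) = -196352/202859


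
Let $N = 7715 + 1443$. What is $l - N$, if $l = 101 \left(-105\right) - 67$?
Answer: $-19830$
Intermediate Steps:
$N = 9158$
$l = -10672$ ($l = -10605 - 67 = -10672$)
$l - N = -10672 - 9158 = -19830$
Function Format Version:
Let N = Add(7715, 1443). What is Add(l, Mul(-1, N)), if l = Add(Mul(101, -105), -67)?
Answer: -19830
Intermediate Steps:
N = 9158
l = -10672 (l = Add(-10605, -67) = -10672)
Add(l, Mul(-1, N)) = Add(-10672, Mul(-1, 9158)) = Add(-10672, -9158) = -19830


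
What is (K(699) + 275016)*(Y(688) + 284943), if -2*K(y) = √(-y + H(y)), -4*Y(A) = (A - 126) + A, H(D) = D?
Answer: 78277941588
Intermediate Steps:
Y(A) = 63/2 - A/2 (Y(A) = -((A - 126) + A)/4 = -((-126 + A) + A)/4 = -(-126 + 2*A)/4 = 63/2 - A/2)
K(y) = 0 (K(y) = -√(-y + y)/2 = -√0/2 = -½*0 = 0)
(K(699) + 275016)*(Y(688) + 284943) = (0 + 275016)*((63/2 - ½*688) + 284943) = 275016*((63/2 - 344) + 284943) = 275016*(-625/2 + 284943) = 275016*(569261/2) = 78277941588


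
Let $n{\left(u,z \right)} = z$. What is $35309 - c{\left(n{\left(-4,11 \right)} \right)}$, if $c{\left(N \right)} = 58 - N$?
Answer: $35262$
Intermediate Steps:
$35309 - c{\left(n{\left(-4,11 \right)} \right)} = 35309 - \left(58 - 11\right) = 35309 - 47 = 35262$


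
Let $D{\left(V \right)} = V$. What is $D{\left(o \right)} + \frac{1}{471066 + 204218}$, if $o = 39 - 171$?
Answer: $- \frac{89137487}{675284} \approx -132.0$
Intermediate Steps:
$o = -132$ ($o = 39 - 171 = -132$)
$D{\left(o \right)} + \frac{1}{471066 + 204218} = -132 + \frac{1}{471066 + 204218} = -132 + \frac{1}{675284} = - \frac{89137487}{675284}$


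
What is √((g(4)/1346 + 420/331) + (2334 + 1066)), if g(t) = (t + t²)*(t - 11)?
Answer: √168777208945470/222763 ≈ 58.320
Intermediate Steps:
g(t) = (-11 + t)*(t + t²) (g(t) = (t + t²)*(-11 + t) = (-11 + t)*(t + t²))
√((g(4)/1346 + 420/331) + (2334 + 1066)) = √(((4*(-11 + 4² - 10*4))/1346 + 420/331) + (2334 + 1066)) = √(((4*(-11 + 16 - 40))*(1/1346) + 420*(1/331)) + 3400) = √(((4*(-35))*(1/1346) + 420/331) + 3400) = √((-140*1/1346 + 420/331) + 3400) = √((-70/673 + 420/331) + 3400) = √(259490/222763 + 3400) = √(757653690/222763) = √168777208945470/222763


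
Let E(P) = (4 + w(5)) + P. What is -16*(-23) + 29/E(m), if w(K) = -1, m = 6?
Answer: 3341/9 ≈ 371.22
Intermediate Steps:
E(P) = 3 + P (E(P) = (4 - 1) + P = 3 + P)
-16*(-23) + 29/E(m) = -16*(-23) + 29/(3 + 6) = 368 + 29/9 = 3341/9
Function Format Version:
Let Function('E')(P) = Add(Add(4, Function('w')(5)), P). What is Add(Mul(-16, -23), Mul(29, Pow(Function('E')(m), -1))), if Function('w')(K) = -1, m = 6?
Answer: Rational(3341, 9) ≈ 371.22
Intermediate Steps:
Function('E')(P) = Add(3, P) (Function('E')(P) = Add(Add(4, -1), P) = Add(3, P))
Add(Mul(-16, -23), Mul(29, Pow(Function('E')(m), -1))) = Add(Mul(-16, -23), Mul(29, Pow(Add(3, 6), -1))) = Add(368, Mul(29, Pow(9, -1))) = Add(368, Mul(29, Rational(1, 9))) = Add(368, Rational(29, 9)) = Rational(3341, 9)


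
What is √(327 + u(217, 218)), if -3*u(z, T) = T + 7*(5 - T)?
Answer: 7*√138/3 ≈ 27.410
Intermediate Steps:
u(z, T) = -35/3 + 2*T (u(z, T) = -(T + 7*(5 - T))/3 = -(T + (35 - 7*T))/3 = -(35 - 6*T)/3 = -35/3 + 2*T)
√(327 + u(217, 218)) = √(327 + (-35/3 + 2*218)) = √(327 + (-35/3 + 436)) = √(327 + 1273/3) = √(2254/3) = 7*√138/3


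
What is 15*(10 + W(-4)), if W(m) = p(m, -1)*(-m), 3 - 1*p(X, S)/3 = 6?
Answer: -390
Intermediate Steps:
p(X, S) = -9 (p(X, S) = 9 - 3*6 = 9 - 18 = -9)
W(m) = 9*m (W(m) = -(-9)*m = 9*m)
15*(10 + W(-4)) = 15*(10 + 9*(-4)) = 15*(10 - 36) = 15*(-26) = -390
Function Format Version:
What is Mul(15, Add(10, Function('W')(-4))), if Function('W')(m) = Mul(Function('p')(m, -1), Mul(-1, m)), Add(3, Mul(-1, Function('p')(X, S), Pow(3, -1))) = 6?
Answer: -390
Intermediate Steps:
Function('p')(X, S) = -9 (Function('p')(X, S) = Add(9, Mul(-3, 6)) = Add(9, -18) = -9)
Function('W')(m) = Mul(9, m) (Function('W')(m) = Mul(-9, Mul(-1, m)) = Mul(9, m))
Mul(15, Add(10, Function('W')(-4))) = Mul(15, Add(10, Mul(9, -4))) = Mul(15, Add(10, -36)) = Mul(15, -26) = -390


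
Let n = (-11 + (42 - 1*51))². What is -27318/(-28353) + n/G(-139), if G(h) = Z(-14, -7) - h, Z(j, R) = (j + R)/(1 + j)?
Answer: 16447742/4319107 ≈ 3.8081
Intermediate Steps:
Z(j, R) = (R + j)/(1 + j)
G(h) = 21/13 - h (G(h) = (-7 - 14)/(1 - 14) - h = -21/(-13) - h = -1/13*(-21) - h = 21/13 - h)
n = 400 (n = (-11 + (42 - 51))² = (-11 - 9)² = (-20)² = 400)
-27318/(-28353) + n/G(-139) = -27318/(-28353) + 400/(21/13 - 1*(-139)) = -27318*(-1/28353) + 400/(21/13 + 139) = 9106/9451 + 400/(1828/13) = 9106/9451 + 400*(13/1828) = 9106/9451 + 1300/457 = 16447742/4319107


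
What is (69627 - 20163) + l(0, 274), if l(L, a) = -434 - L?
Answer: 49030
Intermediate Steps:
(69627 - 20163) + l(0, 274) = (69627 - 20163) + (-434 - 1*0) = 49464 + (-434 + 0) = 49464 - 434 = 49030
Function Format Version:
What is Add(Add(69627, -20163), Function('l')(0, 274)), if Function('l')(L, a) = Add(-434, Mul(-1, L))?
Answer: 49030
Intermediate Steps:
Add(Add(69627, -20163), Function('l')(0, 274)) = Add(Add(69627, -20163), Add(-434, Mul(-1, 0))) = Add(49464, Add(-434, 0)) = Add(49464, -434) = 49030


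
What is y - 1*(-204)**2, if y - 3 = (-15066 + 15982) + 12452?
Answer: -28245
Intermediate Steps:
y = 13371 (y = 3 + ((-15066 + 15982) + 12452) = 3 + (916 + 12452) = 3 + 13368 = 13371)
y - 1*(-204)**2 = 13371 - 1*(-204)**2 = 13371 - 1*41616 = 13371 - 41616 = -28245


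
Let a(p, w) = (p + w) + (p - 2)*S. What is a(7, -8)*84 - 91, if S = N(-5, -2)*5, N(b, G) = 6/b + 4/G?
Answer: -6895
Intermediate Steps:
N(b, G) = 4/G + 6/b
S = -16 (S = (4/(-2) + 6/(-5))*5 = (4*(-1/2) + 6*(-1/5))*5 = (-2 - 6/5)*5 = -16/5*5 = -16)
a(p, w) = 32 + w - 15*p (a(p, w) = (p + w) + (p - 2)*(-16) = (p + w) + (-2 + p)*(-16) = (p + w) + (32 - 16*p) = 32 + w - 15*p)
a(7, -8)*84 - 91 = (32 - 8 - 15*7)*84 - 91 = (32 - 8 - 105)*84 - 91 = -81*84 - 91 = -6804 - 91 = -6895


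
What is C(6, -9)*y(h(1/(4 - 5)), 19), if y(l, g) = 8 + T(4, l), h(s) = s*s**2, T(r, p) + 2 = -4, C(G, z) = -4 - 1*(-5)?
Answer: 2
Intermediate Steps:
C(G, z) = 1 (C(G, z) = -4 + 5 = 1)
T(r, p) = -6 (T(r, p) = -2 - 4 = -6)
h(s) = s**3
y(l, g) = 2 (y(l, g) = 8 - 6 = 2)
C(6, -9)*y(h(1/(4 - 5)), 19) = 1*2 = 2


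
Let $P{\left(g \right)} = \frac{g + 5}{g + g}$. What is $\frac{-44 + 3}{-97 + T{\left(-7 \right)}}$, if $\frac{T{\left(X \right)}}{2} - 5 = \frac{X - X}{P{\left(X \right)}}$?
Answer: $\frac{41}{87} \approx 0.47126$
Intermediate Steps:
$P{\left(g \right)} = \frac{5 + g}{2 g}$
$T{\left(X \right)} = 10$ ($T{\left(X \right)} = 10 + 2 \frac{X - X}{\frac{1}{2} \frac{1}{X} \left(5 + X\right)} = 10 + 2 \cdot 0 \frac{2 X}{5 + X} = 10 + 2 \cdot 0 = 10 + 0 = 10$)
$\frac{-44 + 3}{-97 + T{\left(-7 \right)}} = \frac{-44 + 3}{-97 + 10} = - \frac{41}{-87} = \left(-41\right) \left(- \frac{1}{87}\right) = \frac{41}{87}$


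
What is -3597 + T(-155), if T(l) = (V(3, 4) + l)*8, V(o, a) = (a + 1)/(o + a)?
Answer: -33819/7 ≈ -4831.3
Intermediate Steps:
V(o, a) = (1 + a)/(a + o)
T(l) = 40/7 + 8*l (T(l) = ((1 + 4)/(4 + 3) + l)*8 = (5/7 + l)*8 = 40/7 + 8*l)
-3597 + T(-155) = -3597 + (40/7 + 8*(-155)) = -3597 + (40/7 - 1240) = -3597 - 8640/7 = -33819/7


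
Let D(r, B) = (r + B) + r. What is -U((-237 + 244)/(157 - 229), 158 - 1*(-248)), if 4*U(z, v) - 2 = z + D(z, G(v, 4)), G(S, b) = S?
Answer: -9785/96 ≈ -101.93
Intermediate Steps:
D(r, B) = B + 2*r (D(r, B) = (B + r) + r = B + 2*r)
U(z, v) = ½ + v/4 + 3*z/4 (U(z, v) = ½ + (z + (v + 2*z))/4 = ½ + (v + 3*z)/4 = ½ + (v/4 + 3*z/4) = ½ + v/4 + 3*z/4)
-U((-237 + 244)/(157 - 229), 158 - 1*(-248)) = -(½ + (158 - 1*(-248))/4 + 3*((-237 + 244)/(157 - 229))/4) = -(½ + (158 + 248)/4 + 3*(7/(-72))/4) = -(½ + (¼)*406 + 3*(7*(-1/72))/4) = -(½ + 203/2 + (¾)*(-7/72)) = -(½ + 203/2 - 7/96) = -1*9785/96 = -9785/96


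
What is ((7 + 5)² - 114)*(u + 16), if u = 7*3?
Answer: 1110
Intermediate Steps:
u = 21
((7 + 5)² - 114)*(u + 16) = ((7 + 5)² - 114)*(21 + 16) = (12² - 114)*37 = (144 - 114)*37 = 30*37 = 1110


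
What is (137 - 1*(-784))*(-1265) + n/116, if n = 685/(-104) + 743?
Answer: -14055267573/12064 ≈ -1.1651e+6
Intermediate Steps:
n = 76587/104 (n = 685*(-1/104) + 743 = -685/104 + 743 = 76587/104 ≈ 736.41)
(137 - 1*(-784))*(-1265) + n/116 = (137 - 1*(-784))*(-1265) + (76587/104)/116 = (137 + 784)*(-1265) + (76587/104)*(1/116) = 921*(-1265) + 76587/12064 = -1165065 + 76587/12064 = -14055267573/12064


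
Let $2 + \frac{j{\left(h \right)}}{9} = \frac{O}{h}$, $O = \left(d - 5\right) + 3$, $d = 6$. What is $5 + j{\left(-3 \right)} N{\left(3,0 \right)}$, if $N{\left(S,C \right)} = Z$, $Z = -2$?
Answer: $65$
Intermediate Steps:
$N{\left(S,C \right)} = -2$
$O = 4$ ($O = \left(6 - 5\right) + 3 = 1 + 3 = 4$)
$j{\left(h \right)} = -18 + \frac{36}{h}$ ($j{\left(h \right)} = -18 + 9 \frac{4}{h} = -18 + \frac{36}{h}$)
$5 + j{\left(-3 \right)} N{\left(3,0 \right)} = 5 + \left(-18 + \frac{36}{-3}\right) \left(-2\right) = 5 + \left(-18 + 36 \left(- \frac{1}{3}\right)\right) \left(-2\right) = 5 + \left(-18 - 12\right) \left(-2\right) = 5 - -60 = 5 + 60 = 65$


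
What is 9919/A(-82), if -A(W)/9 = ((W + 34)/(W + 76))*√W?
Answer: 9919*I*√82/5904 ≈ 15.213*I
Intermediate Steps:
A(W) = -9*√W*(34 + W)/(76 + W) (A(W) = -9*(W + 34)/(W + 76)*√W = -9*(34 + W)/(76 + W)*√W = -9*√W*(34 + W)/(76 + W))
9919/A(-82) = 9919/((9*√(-82)*(-34 - 1*(-82))/(76 - 82))) = 9919/((9*(I*√82)*(-34 + 82)/(-6))) = 9919/((9*(I*√82)*(-⅙)*48)) = 9919/((-72*I*√82)) = 9919*(I*√82/5904) = 9919*I*√82/5904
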